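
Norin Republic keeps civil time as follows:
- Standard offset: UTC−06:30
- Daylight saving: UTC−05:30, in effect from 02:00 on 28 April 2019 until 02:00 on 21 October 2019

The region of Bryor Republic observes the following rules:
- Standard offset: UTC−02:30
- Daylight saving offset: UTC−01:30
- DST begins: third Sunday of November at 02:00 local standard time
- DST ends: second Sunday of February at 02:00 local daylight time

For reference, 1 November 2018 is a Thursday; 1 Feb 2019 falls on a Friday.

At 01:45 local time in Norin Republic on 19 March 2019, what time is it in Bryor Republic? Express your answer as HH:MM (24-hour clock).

19 March 2019 is outside the daylight-saving period (28 April – 21 October), so Norin Republic is on standard time, UTC−06:30.
01:45 Norin Republic + 6h30m = 08:15 UTC.
1 November 2018 is a Thursday, so the first Sunday is November 4 and the third is November 18.
1 February 2019 is a Friday, so the first Sunday is February 3 and the second is February 10.
At the standard offset (UTC−02:30), 08:15 UTC − 2h30m = 05:45 Bryor Republic standard time.
Daylight saving runs 18 November 2018 – 10 February 2019; the standard-time date in Bryor Republic, 19 March 2019, is outside that window, so Bryor Republic is on standard time at UTC−02:30.
08:15 UTC − 2h30m = 05:45 Bryor Republic.

05:45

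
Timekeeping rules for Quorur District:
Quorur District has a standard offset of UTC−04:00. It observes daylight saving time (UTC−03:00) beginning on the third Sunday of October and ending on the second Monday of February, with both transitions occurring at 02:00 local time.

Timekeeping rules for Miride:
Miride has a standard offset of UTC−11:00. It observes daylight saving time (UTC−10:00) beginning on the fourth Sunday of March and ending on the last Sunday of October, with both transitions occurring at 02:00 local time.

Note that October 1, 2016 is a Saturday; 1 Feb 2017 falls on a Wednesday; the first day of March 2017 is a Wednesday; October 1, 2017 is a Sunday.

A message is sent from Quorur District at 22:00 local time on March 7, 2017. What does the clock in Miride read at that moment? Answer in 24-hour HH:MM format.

1 October 2016 is a Saturday, so the first Sunday is October 2 and the third is October 16.
1 February 2017 is a Wednesday, so the first Monday is February 6 and the second is February 13.
March 7, 2017 does not fall between 16 October 2016 and 13 February 2017, so daylight saving is not in effect and Quorur District is at UTC−04:00.
22:00 Quorur District + 4h = 02:00 UTC (rolling into the next day, 8 March 2017).
1 March 2017 is a Wednesday, so the first Sunday is March 5 and the fourth is March 26.
1 October 2017 is a Sunday, so Sundays fall on 1, 8, 15, 22, 29; the last is October 29.
At the standard offset (UTC−11:00), 02:00 UTC − 11h = 15:00 Miride standard time (rolling into the previous day, 7 March 2017).
The standard-time date in Miride, March 7, 2017, does not fall between 26 March and 29 October, so daylight saving is not in effect and Miride is at UTC−11:00.
02:00 UTC − 11h = 15:00 Miride (rolling into the previous day, 7 March 2017).

15:00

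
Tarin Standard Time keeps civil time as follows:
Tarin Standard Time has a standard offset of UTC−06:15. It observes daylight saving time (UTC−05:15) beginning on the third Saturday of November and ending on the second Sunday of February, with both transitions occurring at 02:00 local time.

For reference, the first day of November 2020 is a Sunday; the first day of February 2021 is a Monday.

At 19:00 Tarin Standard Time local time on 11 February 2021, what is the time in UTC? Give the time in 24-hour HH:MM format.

00:15

1 November 2020 is a Sunday, so the first Saturday is November 7 and the third is November 21.
1 February 2021 is a Monday, so the first Sunday is February 7 and the second is February 14.
11 February 2021 falls between 21 November 2020 and 14 February 2021, so daylight saving is in effect and Tarin Standard Time is at UTC−05:15.
19:00 local + 5h15m = 00:15 UTC (rolling into the next day, 12 February 2021).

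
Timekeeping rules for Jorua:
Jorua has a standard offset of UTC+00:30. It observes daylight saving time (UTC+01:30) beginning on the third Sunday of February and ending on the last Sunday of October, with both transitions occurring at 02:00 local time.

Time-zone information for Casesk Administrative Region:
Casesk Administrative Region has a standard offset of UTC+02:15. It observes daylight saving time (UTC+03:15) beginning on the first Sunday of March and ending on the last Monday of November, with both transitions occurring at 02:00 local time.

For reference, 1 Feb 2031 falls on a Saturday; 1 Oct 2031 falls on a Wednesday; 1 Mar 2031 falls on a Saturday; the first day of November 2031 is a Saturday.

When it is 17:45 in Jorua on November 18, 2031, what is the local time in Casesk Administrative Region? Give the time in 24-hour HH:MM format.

20:30

1 February 2031 is a Saturday, so the first Sunday is February 2 and the third is February 16.
1 October 2031 is a Wednesday, so Sundays fall on 5, 12, 19, 26; the last is October 26.
November 18, 2031 is outside the daylight-saving period (16 February – 26 October), so Jorua is on standard time, UTC+00:30.
17:45 Jorua − 0h30m = 17:15 UTC.
1 March 2031 is a Saturday, so the first Sunday is March 2.
1 November 2031 is a Saturday, so Mondays fall on 3, 10, 17, 24; the last is November 24.
At the standard offset (UTC+02:15), 17:15 UTC + 2h15m = 19:30 Casesk Administrative Region standard time.
The standard-time date in Casesk Administrative Region, November 18, 2031, falls between 2 March and 24 November, so daylight saving is in effect and Casesk Administrative Region is at UTC+03:15.
17:15 UTC + 3h15m = 20:30 Casesk Administrative Region.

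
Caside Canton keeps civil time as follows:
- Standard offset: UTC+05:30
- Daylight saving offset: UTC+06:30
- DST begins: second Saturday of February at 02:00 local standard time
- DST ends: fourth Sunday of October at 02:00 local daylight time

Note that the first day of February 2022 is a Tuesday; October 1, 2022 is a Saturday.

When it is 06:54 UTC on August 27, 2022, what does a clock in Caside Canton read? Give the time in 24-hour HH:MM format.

13:24

1 February 2022 is a Tuesday, so the first Saturday is February 5 and the second is February 12.
1 October 2022 is a Saturday, so the first Sunday is October 2 and the fourth is October 23.
At the standard offset (UTC+05:30), 06:54 UTC + 5h30m = 12:24 Caside Canton standard time.
Daylight saving runs 12 February – 23 October; the standard-time date in Caside Canton, August 27, 2022, is inside that window, so Caside Canton is at UTC+06:30.
06:54 UTC + 6h30m = 13:24 local.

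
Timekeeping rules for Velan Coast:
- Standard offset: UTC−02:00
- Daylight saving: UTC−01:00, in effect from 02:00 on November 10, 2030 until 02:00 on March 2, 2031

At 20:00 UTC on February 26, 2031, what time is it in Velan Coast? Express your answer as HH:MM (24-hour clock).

At the standard offset (UTC−02:00), 20:00 UTC − 2h = 18:00 Velan Coast standard time.
Daylight saving runs 10 November 2030 – 2 March 2031; the standard-time date in Velan Coast, February 26, 2031, is inside that window, so Velan Coast is at UTC−01:00.
20:00 UTC − 1h = 19:00 local.

19:00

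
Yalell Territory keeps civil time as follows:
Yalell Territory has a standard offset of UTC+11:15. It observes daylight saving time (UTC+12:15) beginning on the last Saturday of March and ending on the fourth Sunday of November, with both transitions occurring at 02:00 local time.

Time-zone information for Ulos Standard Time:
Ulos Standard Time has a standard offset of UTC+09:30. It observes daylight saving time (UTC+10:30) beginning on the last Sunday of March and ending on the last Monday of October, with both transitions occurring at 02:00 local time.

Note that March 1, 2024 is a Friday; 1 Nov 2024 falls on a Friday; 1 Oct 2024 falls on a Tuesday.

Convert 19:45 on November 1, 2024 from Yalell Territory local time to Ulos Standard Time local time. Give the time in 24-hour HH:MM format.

1 March 2024 is a Friday, so Saturdays fall on 2, 9, 16, 23, 30; the last is March 30.
1 November 2024 is a Friday, so the first Sunday is November 3 and the fourth is November 24.
November 1, 2024 falls between 30 March and 24 November, so daylight saving is in effect and Yalell Territory is at UTC+12:15.
19:45 Yalell Territory − 12h15m = 07:30 UTC.
1 March 2024 is a Friday, so Sundays fall on 3, 10, 17, 24, 31; the last is March 31.
1 October 2024 is a Tuesday, so Mondays fall on 7, 14, 21, 28; the last is October 28.
At the standard offset (UTC+09:30), 07:30 UTC + 9h30m = 17:00 Ulos Standard Time standard time.
The standard-time date in Ulos Standard Time, November 1, 2024, is outside the daylight-saving period (31 March – 28 October), so Ulos Standard Time is on standard time, UTC+09:30.
07:30 UTC + 9h30m = 17:00 Ulos Standard Time.

17:00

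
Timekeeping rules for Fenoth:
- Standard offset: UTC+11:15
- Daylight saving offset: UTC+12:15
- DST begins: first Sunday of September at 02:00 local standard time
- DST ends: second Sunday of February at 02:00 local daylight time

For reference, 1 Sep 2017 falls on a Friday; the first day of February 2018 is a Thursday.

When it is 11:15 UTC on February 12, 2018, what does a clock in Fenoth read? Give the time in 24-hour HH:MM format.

1 September 2017 is a Friday, so the first Sunday is September 3.
1 February 2018 is a Thursday, so the first Sunday is February 4 and the second is February 11.
At the standard offset (UTC+11:15), 11:15 UTC + 11h15m = 22:30 Fenoth standard time.
The standard-time date in Fenoth, February 12, 2018, is outside the daylight-saving period (3 September 2017 – 11 February 2018), so Fenoth is on standard time, UTC+11:15.
11:15 UTC + 11h15m = 22:30 local.

22:30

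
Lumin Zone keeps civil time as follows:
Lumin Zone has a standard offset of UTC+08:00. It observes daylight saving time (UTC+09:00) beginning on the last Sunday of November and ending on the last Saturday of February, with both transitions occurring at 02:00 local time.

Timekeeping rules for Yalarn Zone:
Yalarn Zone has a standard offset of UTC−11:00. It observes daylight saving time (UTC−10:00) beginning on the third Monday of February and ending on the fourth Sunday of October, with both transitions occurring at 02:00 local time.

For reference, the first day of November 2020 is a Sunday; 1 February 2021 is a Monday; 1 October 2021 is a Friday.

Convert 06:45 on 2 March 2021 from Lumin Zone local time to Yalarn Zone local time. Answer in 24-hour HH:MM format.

12:45

1 November 2020 is a Sunday, so Sundays fall on 1, 8, 15, 22, 29; the last is November 29.
1 February 2021 is a Monday, so Saturdays fall on 6, 13, 20, 27; the last is February 27.
Daylight saving runs 29 November 2020 – 27 February 2021; 2 March 2021 is outside that window, so Lumin Zone is on standard time at UTC+08:00.
06:45 Lumin Zone − 8h = 22:45 UTC (rolling into the previous day, 1 March 2021).
1 February 2021 is a Monday, so the first Monday is February 1 and the third is February 15.
1 October 2021 is a Friday, so the first Sunday is October 3 and the fourth is October 24.
At the standard offset (UTC−11:00), 22:45 UTC − 11h = 11:45 Yalarn Zone standard time.
Daylight saving runs 15 February – 24 October; the standard-time date in Yalarn Zone, 1 March 2021, is inside that window, so Yalarn Zone is at UTC−10:00.
22:45 UTC − 10h = 12:45 Yalarn Zone.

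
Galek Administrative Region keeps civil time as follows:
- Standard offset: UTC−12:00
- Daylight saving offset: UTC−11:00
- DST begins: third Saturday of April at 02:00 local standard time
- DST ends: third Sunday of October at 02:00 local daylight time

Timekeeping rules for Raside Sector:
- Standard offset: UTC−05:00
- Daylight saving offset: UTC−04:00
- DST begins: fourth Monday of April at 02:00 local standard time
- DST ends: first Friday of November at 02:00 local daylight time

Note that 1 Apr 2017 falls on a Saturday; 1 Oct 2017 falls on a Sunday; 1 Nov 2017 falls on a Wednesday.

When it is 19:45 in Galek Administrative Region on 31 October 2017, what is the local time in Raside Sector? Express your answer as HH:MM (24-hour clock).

1 April 2017 is a Saturday, so the first Saturday is April 1 and the third is April 15.
1 October 2017 is a Sunday, so the first Sunday is October 1 and the third is October 15.
31 October 2017 is outside the daylight-saving period (15 April – 15 October), so Galek Administrative Region is on standard time, UTC−12:00.
19:45 Galek Administrative Region + 12h = 07:45 UTC (rolling into the next day, 1 November 2017).
1 April 2017 is a Saturday, so the first Monday is April 3 and the fourth is April 24.
1 November 2017 is a Wednesday, so the first Friday is November 3.
At the standard offset (UTC−05:00), 07:45 UTC − 5h = 02:45 Raside Sector standard time.
The standard-time date in Raside Sector, 1 November 2017, falls between 24 April and 3 November, so daylight saving is in effect and Raside Sector is at UTC−04:00.
07:45 UTC − 4h = 03:45 Raside Sector.

03:45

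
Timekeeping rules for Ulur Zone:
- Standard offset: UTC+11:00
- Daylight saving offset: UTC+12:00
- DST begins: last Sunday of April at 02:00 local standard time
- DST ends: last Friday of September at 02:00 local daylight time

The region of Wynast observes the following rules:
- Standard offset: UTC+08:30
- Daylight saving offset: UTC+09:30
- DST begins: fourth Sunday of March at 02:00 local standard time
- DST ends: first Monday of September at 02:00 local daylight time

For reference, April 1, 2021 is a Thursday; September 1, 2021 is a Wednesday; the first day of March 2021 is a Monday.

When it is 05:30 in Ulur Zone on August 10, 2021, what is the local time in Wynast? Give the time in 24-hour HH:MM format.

1 April 2021 is a Thursday, so Sundays fall on 4, 11, 18, 25; the last is April 25.
1 September 2021 is a Wednesday, so Fridays fall on 3, 10, 17, 24; the last is September 24.
August 10, 2021 lies within the daylight-saving period (25 April – 24 September), so Ulur Zone is on daylight time, UTC+12:00.
05:30 Ulur Zone − 12h = 17:30 UTC (rolling into the previous day, 9 August 2021).
1 March 2021 is a Monday, so the first Sunday is March 7 and the fourth is March 28.
1 September 2021 is a Wednesday, so the first Monday is September 6.
At the standard offset (UTC+08:30), 17:30 UTC + 8h30m = 02:00 Wynast standard time (rolling into the next day, 10 August 2021).
Daylight saving runs 28 March – 6 September; the standard-time date in Wynast, August 10, 2021, is inside that window, so Wynast is at UTC+09:30.
17:30 UTC + 9h30m = 03:00 Wynast (rolling into the next day, 10 August 2021).

03:00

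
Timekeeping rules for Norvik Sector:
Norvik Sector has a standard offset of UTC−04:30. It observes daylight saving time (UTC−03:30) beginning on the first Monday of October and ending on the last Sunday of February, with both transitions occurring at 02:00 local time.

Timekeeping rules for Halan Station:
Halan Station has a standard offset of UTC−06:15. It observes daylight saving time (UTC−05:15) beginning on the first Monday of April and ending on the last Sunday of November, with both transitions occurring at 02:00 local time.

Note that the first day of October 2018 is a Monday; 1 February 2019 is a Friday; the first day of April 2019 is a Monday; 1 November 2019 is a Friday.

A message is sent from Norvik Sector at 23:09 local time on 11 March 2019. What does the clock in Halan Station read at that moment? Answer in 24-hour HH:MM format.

21:24

1 October 2018 is a Monday, so the first Monday is October 1.
1 February 2019 is a Friday, so Sundays fall on 3, 10, 17, 24; the last is February 24.
11 March 2019 does not fall between 1 October 2018 and 24 February 2019, so daylight saving is not in effect and Norvik Sector is at UTC−04:30.
23:09 Norvik Sector + 4h30m = 03:39 UTC (rolling into the next day, 12 March 2019).
1 April 2019 is a Monday, so the first Monday is April 1.
1 November 2019 is a Friday, so Sundays fall on 3, 10, 17, 24; the last is November 24.
At the standard offset (UTC−06:15), 03:39 UTC − 6h15m = 21:24 Halan Station standard time (rolling into the previous day, 11 March 2019).
The standard-time date in Halan Station, 11 March 2019, does not fall between 1 April and 24 November, so daylight saving is not in effect and Halan Station is at UTC−06:15.
03:39 UTC − 6h15m = 21:24 Halan Station (rolling into the previous day, 11 March 2019).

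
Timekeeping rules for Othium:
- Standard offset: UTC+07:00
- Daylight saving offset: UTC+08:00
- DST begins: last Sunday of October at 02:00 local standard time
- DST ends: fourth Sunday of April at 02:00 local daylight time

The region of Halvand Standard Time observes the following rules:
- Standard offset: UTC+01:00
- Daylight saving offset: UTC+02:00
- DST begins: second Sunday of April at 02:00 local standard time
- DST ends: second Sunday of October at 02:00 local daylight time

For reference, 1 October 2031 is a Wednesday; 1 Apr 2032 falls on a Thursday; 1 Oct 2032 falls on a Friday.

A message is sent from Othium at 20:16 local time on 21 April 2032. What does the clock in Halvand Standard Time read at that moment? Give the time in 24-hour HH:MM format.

1 October 2031 is a Wednesday, so Sundays fall on 5, 12, 19, 26; the last is October 26.
1 April 2032 is a Thursday, so the first Sunday is April 4 and the fourth is April 25.
21 April 2032 lies within the daylight-saving period (26 October 2031 – 25 April 2032), so Othium is on daylight time, UTC+08:00.
20:16 Othium − 8h = 12:16 UTC.
1 April 2032 is a Thursday, so the first Sunday is April 4 and the second is April 11.
1 October 2032 is a Friday, so the first Sunday is October 3 and the second is October 10.
At the standard offset (UTC+01:00), 12:16 UTC + 1h = 13:16 Halvand Standard Time standard time.
Daylight saving runs 11 April – 10 October; the standard-time date in Halvand Standard Time, 21 April 2032, is inside that window, so Halvand Standard Time is at UTC+02:00.
12:16 UTC + 2h = 14:16 Halvand Standard Time.

14:16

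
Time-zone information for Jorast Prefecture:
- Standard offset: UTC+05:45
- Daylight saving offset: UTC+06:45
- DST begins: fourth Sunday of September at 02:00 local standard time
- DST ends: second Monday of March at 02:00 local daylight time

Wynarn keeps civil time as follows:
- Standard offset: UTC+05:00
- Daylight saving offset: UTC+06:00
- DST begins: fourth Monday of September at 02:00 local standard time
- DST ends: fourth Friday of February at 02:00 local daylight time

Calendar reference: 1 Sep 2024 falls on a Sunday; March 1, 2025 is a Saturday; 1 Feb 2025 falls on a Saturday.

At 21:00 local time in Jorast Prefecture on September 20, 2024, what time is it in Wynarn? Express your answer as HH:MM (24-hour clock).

20:15

1 September 2024 is a Sunday, so the first Sunday is September 1 and the fourth is September 22.
1 March 2025 is a Saturday, so the first Monday is March 3 and the second is March 10.
September 20, 2024 is outside the daylight-saving period (22 September 2024 – 10 March 2025), so Jorast Prefecture is on standard time, UTC+05:45.
21:00 Jorast Prefecture − 5h45m = 15:15 UTC.
1 September 2024 is a Sunday, so the first Monday is September 2 and the fourth is September 23.
1 February 2025 is a Saturday, so the first Friday is February 7 and the fourth is February 28.
At the standard offset (UTC+05:00), 15:15 UTC + 5h = 20:15 Wynarn standard time.
Daylight saving runs 23 September 2024 – 28 February 2025; the standard-time date in Wynarn, September 20, 2024, is outside that window, so Wynarn is on standard time at UTC+05:00.
15:15 UTC + 5h = 20:15 Wynarn.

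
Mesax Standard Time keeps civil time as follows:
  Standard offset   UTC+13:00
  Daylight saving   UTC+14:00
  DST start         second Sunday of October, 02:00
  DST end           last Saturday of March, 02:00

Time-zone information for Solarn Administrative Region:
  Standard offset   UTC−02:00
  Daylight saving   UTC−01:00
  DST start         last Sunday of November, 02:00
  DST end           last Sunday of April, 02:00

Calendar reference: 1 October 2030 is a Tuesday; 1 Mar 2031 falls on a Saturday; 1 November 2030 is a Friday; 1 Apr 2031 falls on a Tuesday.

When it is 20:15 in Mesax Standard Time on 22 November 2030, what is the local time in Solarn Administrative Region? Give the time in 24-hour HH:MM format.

1 October 2030 is a Tuesday, so the first Sunday is October 6 and the second is October 13.
1 March 2031 is a Saturday, so Saturdays fall on 1, 8, 15, 22, 29; the last is March 29.
Daylight saving runs 13 October 2030 – 29 March 2031; 22 November 2030 is inside that window, so Mesax Standard Time is at UTC+14:00.
20:15 Mesax Standard Time − 14h = 06:15 UTC.
1 November 2030 is a Friday, so Sundays fall on 3, 10, 17, 24; the last is November 24.
1 April 2031 is a Tuesday, so Sundays fall on 6, 13, 20, 27; the last is April 27.
At the standard offset (UTC−02:00), 06:15 UTC − 2h = 04:15 Solarn Administrative Region standard time.
The standard-time date in Solarn Administrative Region, 22 November 2030, is outside the daylight-saving period (24 November 2030 – 27 April 2031), so Solarn Administrative Region is on standard time, UTC−02:00.
06:15 UTC − 2h = 04:15 Solarn Administrative Region.

04:15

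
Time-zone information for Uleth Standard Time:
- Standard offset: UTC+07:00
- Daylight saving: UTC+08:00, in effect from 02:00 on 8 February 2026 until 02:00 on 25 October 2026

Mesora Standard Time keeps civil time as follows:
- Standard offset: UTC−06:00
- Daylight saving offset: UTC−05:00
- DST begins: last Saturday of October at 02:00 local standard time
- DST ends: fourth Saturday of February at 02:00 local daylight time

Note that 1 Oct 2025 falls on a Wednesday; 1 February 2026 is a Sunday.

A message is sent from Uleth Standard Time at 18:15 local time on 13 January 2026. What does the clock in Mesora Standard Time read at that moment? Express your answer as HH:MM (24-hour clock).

06:15

13 January 2026 does not fall between 8 February and 25 October, so daylight saving is not in effect and Uleth Standard Time is at UTC+07:00.
18:15 Uleth Standard Time − 7h = 11:15 UTC.
1 October 2025 is a Wednesday, so Saturdays fall on 4, 11, 18, 25; the last is October 25.
1 February 2026 is a Sunday, so the first Saturday is February 7 and the fourth is February 28.
At the standard offset (UTC−06:00), 11:15 UTC − 6h = 05:15 Mesora Standard Time standard time.
Daylight saving runs 25 October 2025 – 28 February 2026; the standard-time date in Mesora Standard Time, 13 January 2026, is inside that window, so Mesora Standard Time is at UTC−05:00.
11:15 UTC − 5h = 06:15 Mesora Standard Time.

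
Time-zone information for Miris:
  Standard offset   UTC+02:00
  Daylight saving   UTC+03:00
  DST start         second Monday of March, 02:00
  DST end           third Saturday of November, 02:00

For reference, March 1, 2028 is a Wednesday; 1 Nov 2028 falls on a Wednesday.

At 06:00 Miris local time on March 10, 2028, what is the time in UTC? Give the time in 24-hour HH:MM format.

1 March 2028 is a Wednesday, so the first Monday is March 6 and the second is March 13.
1 November 2028 is a Wednesday, so the first Saturday is November 4 and the third is November 18.
Daylight saving runs 13 March – 18 November; March 10, 2028 is outside that window, so Miris is on standard time at UTC+02:00.
06:00 local − 2h = 04:00 UTC.

04:00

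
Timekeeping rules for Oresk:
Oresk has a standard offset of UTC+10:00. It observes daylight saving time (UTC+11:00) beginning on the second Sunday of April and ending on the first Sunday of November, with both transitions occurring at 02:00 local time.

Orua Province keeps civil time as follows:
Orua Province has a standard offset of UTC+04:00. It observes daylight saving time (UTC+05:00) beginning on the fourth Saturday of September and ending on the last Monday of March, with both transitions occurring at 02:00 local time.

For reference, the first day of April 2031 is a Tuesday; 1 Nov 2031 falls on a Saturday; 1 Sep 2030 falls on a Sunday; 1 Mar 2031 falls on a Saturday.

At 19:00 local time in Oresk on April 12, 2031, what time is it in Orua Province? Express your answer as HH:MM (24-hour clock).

13:00

1 April 2031 is a Tuesday, so the first Sunday is April 6 and the second is April 13.
1 November 2031 is a Saturday, so the first Sunday is November 2.
Daylight saving runs 13 April – 2 November; April 12, 2031 is outside that window, so Oresk is on standard time at UTC+10:00.
19:00 Oresk − 10h = 09:00 UTC.
1 September 2030 is a Sunday, so the first Saturday is September 7 and the fourth is September 28.
1 March 2031 is a Saturday, so Mondays fall on 3, 10, 17, 24, 31; the last is March 31.
At the standard offset (UTC+04:00), 09:00 UTC + 4h = 13:00 Orua Province standard time.
The standard-time date in Orua Province, April 12, 2031, is outside the daylight-saving period (28 September 2030 – 31 March 2031), so Orua Province is on standard time, UTC+04:00.
09:00 UTC + 4h = 13:00 Orua Province.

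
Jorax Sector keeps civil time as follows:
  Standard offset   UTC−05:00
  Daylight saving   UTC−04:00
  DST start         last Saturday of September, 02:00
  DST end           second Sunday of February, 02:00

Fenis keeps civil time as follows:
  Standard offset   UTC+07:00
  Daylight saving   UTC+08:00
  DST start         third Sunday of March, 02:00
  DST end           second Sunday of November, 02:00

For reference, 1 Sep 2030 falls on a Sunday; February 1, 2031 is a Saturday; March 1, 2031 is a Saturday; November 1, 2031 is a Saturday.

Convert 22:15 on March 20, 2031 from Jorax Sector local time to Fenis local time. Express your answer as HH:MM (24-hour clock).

1 September 2030 is a Sunday, so Saturdays fall on 7, 14, 21, 28; the last is September 28.
1 February 2031 is a Saturday, so the first Sunday is February 2 and the second is February 9.
Daylight saving runs 28 September 2030 – 9 February 2031; March 20, 2031 is outside that window, so Jorax Sector is on standard time at UTC−05:00.
22:15 Jorax Sector + 5h = 03:15 UTC (rolling into the next day, 21 March 2031).
1 March 2031 is a Saturday, so the first Sunday is March 2 and the third is March 16.
1 November 2031 is a Saturday, so the first Sunday is November 2 and the second is November 9.
At the standard offset (UTC+07:00), 03:15 UTC + 7h = 10:15 Fenis standard time.
The standard-time date in Fenis, March 21, 2031, lies within the daylight-saving period (16 March – 9 November), so Fenis is on daylight time, UTC+08:00.
03:15 UTC + 8h = 11:15 Fenis.

11:15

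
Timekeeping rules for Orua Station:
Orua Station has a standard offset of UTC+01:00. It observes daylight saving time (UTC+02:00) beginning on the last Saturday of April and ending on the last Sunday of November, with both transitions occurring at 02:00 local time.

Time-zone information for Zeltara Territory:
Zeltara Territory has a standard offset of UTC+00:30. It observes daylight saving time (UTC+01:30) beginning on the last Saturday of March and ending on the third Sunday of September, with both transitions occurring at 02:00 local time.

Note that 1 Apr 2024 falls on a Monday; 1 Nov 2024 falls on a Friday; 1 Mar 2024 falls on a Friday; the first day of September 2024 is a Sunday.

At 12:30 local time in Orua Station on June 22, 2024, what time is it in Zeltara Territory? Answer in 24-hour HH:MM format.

12:00

1 April 2024 is a Monday, so Saturdays fall on 6, 13, 20, 27; the last is April 27.
1 November 2024 is a Friday, so Sundays fall on 3, 10, 17, 24; the last is November 24.
June 22, 2024 lies within the daylight-saving period (27 April – 24 November), so Orua Station is on daylight time, UTC+02:00.
12:30 Orua Station − 2h = 10:30 UTC.
1 March 2024 is a Friday, so Saturdays fall on 2, 9, 16, 23, 30; the last is March 30.
1 September 2024 is a Sunday, so the first Sunday is September 1 and the third is September 15.
At the standard offset (UTC+00:30), 10:30 UTC + 0h30m = 11:00 Zeltara Territory standard time.
Daylight saving runs 30 March – 15 September; the standard-time date in Zeltara Territory, June 22, 2024, is inside that window, so Zeltara Territory is at UTC+01:30.
10:30 UTC + 1h30m = 12:00 Zeltara Territory.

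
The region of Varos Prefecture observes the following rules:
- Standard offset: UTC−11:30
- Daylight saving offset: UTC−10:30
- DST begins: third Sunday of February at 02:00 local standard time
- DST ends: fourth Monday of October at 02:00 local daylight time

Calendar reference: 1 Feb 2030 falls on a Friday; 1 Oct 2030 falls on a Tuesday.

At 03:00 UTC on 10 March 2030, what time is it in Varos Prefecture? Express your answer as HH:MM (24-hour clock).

1 February 2030 is a Friday, so the first Sunday is February 3 and the third is February 17.
1 October 2030 is a Tuesday, so the first Monday is October 7 and the fourth is October 28.
At the standard offset (UTC−11:30), 03:00 UTC − 11h30m = 15:30 Varos Prefecture standard time (rolling into the previous day, 9 March 2030).
The standard-time date in Varos Prefecture, 9 March 2030, falls between 17 February and 28 October, so daylight saving is in effect and Varos Prefecture is at UTC−10:30.
03:00 UTC − 10h30m = 16:30 local (rolling into the previous day, 9 March 2030).

16:30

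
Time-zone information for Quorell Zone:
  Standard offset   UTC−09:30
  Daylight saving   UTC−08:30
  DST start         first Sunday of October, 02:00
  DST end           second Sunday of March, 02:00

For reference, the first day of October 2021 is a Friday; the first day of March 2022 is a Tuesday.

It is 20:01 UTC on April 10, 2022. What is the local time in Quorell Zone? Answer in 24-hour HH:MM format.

1 October 2021 is a Friday, so the first Sunday is October 3.
1 March 2022 is a Tuesday, so the first Sunday is March 6 and the second is March 13.
At the standard offset (UTC−09:30), 20:01 UTC − 9h30m = 10:31 Quorell Zone standard time.
The standard-time date in Quorell Zone, April 10, 2022, does not fall between 3 October 2021 and 13 March 2022, so daylight saving is not in effect and Quorell Zone is at UTC−09:30.
20:01 UTC − 9h30m = 10:31 local.

10:31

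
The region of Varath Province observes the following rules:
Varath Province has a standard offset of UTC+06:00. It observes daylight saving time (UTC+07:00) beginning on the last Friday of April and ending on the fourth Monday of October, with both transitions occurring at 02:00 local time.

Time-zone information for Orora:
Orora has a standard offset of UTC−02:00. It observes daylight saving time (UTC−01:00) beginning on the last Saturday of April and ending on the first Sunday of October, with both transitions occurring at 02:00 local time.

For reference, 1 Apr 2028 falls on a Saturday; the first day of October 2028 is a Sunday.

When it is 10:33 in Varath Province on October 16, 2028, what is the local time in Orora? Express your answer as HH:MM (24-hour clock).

1 April 2028 is a Saturday, so Fridays fall on 7, 14, 21, 28; the last is April 28.
1 October 2028 is a Sunday, so the first Monday is October 2 and the fourth is October 23.
October 16, 2028 falls between 28 April and 23 October, so daylight saving is in effect and Varath Province is at UTC+07:00.
10:33 Varath Province − 7h = 03:33 UTC.
1 April 2028 is a Saturday, so Saturdays fall on 1, 8, 15, 22, 29; the last is April 29.
1 October 2028 is a Sunday, so the first Sunday is October 1.
At the standard offset (UTC−02:00), 03:33 UTC − 2h = 01:33 Orora standard time.
Daylight saving runs 29 April – 1 October; the standard-time date in Orora, October 16, 2028, is outside that window, so Orora is on standard time at UTC−02:00.
03:33 UTC − 2h = 01:33 Orora.

01:33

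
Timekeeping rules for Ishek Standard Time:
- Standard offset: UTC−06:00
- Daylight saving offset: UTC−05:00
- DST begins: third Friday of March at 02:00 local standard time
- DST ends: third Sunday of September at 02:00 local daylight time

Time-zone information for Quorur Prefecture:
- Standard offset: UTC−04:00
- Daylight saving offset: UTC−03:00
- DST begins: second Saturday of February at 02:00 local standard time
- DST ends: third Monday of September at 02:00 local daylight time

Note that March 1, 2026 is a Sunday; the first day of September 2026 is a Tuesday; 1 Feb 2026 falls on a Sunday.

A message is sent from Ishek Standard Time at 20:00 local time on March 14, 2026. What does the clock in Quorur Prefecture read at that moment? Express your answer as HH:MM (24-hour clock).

23:00

1 March 2026 is a Sunday, so the first Friday is March 6 and the third is March 20.
1 September 2026 is a Tuesday, so the first Sunday is September 6 and the third is September 20.
March 14, 2026 does not fall between 20 March and 20 September, so daylight saving is not in effect and Ishek Standard Time is at UTC−06:00.
20:00 Ishek Standard Time + 6h = 02:00 UTC (rolling into the next day, 15 March 2026).
1 February 2026 is a Sunday, so the first Saturday is February 7 and the second is February 14.
1 September 2026 is a Tuesday, so the first Monday is September 7 and the third is September 21.
At the standard offset (UTC−04:00), 02:00 UTC − 4h = 22:00 Quorur Prefecture standard time (rolling into the previous day, 14 March 2026).
The standard-time date in Quorur Prefecture, March 14, 2026, lies within the daylight-saving period (14 February – 21 September), so Quorur Prefecture is on daylight time, UTC−03:00.
02:00 UTC − 3h = 23:00 Quorur Prefecture (rolling into the previous day, 14 March 2026).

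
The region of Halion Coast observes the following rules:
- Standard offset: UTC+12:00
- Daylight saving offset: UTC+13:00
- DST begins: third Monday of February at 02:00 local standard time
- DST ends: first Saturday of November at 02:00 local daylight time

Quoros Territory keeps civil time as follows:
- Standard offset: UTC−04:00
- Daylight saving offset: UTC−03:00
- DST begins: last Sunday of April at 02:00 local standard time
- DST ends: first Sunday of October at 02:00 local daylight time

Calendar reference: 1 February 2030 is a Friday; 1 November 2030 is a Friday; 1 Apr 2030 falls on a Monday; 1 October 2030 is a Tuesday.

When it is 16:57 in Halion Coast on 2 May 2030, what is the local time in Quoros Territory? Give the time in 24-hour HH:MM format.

00:57

1 February 2030 is a Friday, so the first Monday is February 4 and the third is February 18.
1 November 2030 is a Friday, so the first Saturday is November 2.
Daylight saving runs 18 February – 2 November; 2 May 2030 is inside that window, so Halion Coast is at UTC+13:00.
16:57 Halion Coast − 13h = 03:57 UTC.
1 April 2030 is a Monday, so Sundays fall on 7, 14, 21, 28; the last is April 28.
1 October 2030 is a Tuesday, so the first Sunday is October 6.
At the standard offset (UTC−04:00), 03:57 UTC − 4h = 23:57 Quoros Territory standard time (rolling into the previous day, 1 May 2030).
The standard-time date in Quoros Territory, 1 May 2030, falls between 28 April and 6 October, so daylight saving is in effect and Quoros Territory is at UTC−03:00.
03:57 UTC − 3h = 00:57 Quoros Territory.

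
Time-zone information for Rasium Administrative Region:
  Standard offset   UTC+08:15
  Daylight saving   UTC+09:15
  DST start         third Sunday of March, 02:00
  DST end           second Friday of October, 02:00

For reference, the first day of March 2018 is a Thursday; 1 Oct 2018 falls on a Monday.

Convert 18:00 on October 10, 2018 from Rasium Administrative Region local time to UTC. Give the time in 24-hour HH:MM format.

1 March 2018 is a Thursday, so the first Sunday is March 4 and the third is March 18.
1 October 2018 is a Monday, so the first Friday is October 5 and the second is October 12.
October 10, 2018 lies within the daylight-saving period (18 March – 12 October), so Rasium Administrative Region is on daylight time, UTC+09:15.
18:00 local − 9h15m = 08:45 UTC.

08:45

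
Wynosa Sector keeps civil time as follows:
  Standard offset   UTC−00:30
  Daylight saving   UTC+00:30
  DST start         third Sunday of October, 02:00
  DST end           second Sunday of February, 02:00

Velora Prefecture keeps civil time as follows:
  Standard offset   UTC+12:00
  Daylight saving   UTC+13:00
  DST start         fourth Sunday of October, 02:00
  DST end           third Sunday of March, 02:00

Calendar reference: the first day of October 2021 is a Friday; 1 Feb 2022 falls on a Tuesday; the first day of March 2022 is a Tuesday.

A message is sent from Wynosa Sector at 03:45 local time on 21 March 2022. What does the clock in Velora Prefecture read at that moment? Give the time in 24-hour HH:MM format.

16:15

1 October 2021 is a Friday, so the first Sunday is October 3 and the third is October 17.
1 February 2022 is a Tuesday, so the first Sunday is February 6 and the second is February 13.
21 March 2022 is outside the daylight-saving period (17 October 2021 – 13 February 2022), so Wynosa Sector is on standard time, UTC−00:30.
03:45 Wynosa Sector + 0h30m = 04:15 UTC.
1 October 2021 is a Friday, so the first Sunday is October 3 and the fourth is October 24.
1 March 2022 is a Tuesday, so the first Sunday is March 6 and the third is March 20.
At the standard offset (UTC+12:00), 04:15 UTC + 12h = 16:15 Velora Prefecture standard time.
Daylight saving runs 24 October 2021 – 20 March 2022; the standard-time date in Velora Prefecture, 21 March 2022, is outside that window, so Velora Prefecture is on standard time at UTC+12:00.
04:15 UTC + 12h = 16:15 Velora Prefecture.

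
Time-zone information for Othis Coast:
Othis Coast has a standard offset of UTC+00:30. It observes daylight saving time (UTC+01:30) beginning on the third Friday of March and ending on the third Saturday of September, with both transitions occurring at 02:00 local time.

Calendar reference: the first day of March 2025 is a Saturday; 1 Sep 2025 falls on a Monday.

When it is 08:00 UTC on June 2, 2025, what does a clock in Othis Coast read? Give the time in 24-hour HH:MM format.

09:30

1 March 2025 is a Saturday, so the first Friday is March 7 and the third is March 21.
1 September 2025 is a Monday, so the first Saturday is September 6 and the third is September 20.
At the standard offset (UTC+00:30), 08:00 UTC + 0h30m = 08:30 Othis Coast standard time.
Daylight saving runs 21 March – 20 September; the standard-time date in Othis Coast, June 2, 2025, is inside that window, so Othis Coast is at UTC+01:30.
08:00 UTC + 1h30m = 09:30 local.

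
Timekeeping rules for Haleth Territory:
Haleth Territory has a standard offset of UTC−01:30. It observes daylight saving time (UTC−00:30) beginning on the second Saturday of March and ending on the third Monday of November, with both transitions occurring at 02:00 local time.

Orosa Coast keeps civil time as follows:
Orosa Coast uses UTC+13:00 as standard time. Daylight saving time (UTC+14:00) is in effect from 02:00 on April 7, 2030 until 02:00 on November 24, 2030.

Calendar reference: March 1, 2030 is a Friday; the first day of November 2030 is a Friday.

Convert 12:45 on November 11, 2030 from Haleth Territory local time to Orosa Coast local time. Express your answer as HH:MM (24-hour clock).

03:15

1 March 2030 is a Friday, so the first Saturday is March 2 and the second is March 9.
1 November 2030 is a Friday, so the first Monday is November 4 and the third is November 18.
Daylight saving runs 9 March – 18 November; November 11, 2030 is inside that window, so Haleth Territory is at UTC−00:30.
12:45 Haleth Territory + 0h30m = 13:15 UTC.
At the standard offset (UTC+13:00), 13:15 UTC + 13h = 02:15 Orosa Coast standard time (rolling into the next day, 12 November 2030).
The standard-time date in Orosa Coast, November 12, 2030, falls between 7 April and 24 November, so daylight saving is in effect and Orosa Coast is at UTC+14:00.
13:15 UTC + 14h = 03:15 Orosa Coast (rolling into the next day, 12 November 2030).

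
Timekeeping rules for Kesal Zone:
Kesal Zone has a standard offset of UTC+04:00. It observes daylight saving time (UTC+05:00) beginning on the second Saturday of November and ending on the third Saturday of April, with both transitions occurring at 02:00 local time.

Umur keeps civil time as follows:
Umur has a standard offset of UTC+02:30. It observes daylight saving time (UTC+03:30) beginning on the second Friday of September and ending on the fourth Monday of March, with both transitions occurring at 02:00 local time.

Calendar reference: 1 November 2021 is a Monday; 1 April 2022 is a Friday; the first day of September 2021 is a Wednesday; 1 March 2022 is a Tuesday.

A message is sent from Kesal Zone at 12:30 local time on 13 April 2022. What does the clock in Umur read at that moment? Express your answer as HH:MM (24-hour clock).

1 November 2021 is a Monday, so the first Saturday is November 6 and the second is November 13.
1 April 2022 is a Friday, so the first Saturday is April 2 and the third is April 16.
13 April 2022 lies within the daylight-saving period (13 November 2021 – 16 April 2022), so Kesal Zone is on daylight time, UTC+05:00.
12:30 Kesal Zone − 5h = 07:30 UTC.
1 September 2021 is a Wednesday, so the first Friday is September 3 and the second is September 10.
1 March 2022 is a Tuesday, so the first Monday is March 7 and the fourth is March 28.
At the standard offset (UTC+02:30), 07:30 UTC + 2h30m = 10:00 Umur standard time.
The standard-time date in Umur, 13 April 2022, does not fall between 10 September 2021 and 28 March 2022, so daylight saving is not in effect and Umur is at UTC+02:30.
07:30 UTC + 2h30m = 10:00 Umur.

10:00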